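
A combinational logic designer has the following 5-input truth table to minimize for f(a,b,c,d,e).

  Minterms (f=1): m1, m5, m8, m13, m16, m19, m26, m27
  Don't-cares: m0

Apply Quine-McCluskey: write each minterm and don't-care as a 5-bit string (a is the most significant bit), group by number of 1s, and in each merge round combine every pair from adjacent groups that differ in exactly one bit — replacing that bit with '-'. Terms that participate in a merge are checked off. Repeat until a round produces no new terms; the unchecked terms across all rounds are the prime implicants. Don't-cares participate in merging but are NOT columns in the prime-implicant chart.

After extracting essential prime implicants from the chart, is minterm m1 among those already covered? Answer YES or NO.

Round 0: 00000✓ 00001✓ 00101✓ 01000✓ 01101✓ 10000✓ 10011✓ 11010✓ 11011✓
Round 1: -0000 0-000 0-101 00-01 0000- 1-011 1101-
PIs = {-0000, 0-000, 0-101, 00-01, 0000-, 1-011, 1101-}
Coverage chart:
  m1: 00-01,0000-
  m5: 0-101,00-01
  m8: 0-000 ←essential
  m13: 0-101 ←essential
  m16: -0000 ←essential
  m19: 1-011 ←essential
  m26: 1101- ←essential
  m27: 1-011,1101-
Essential: -0000, 0-000, 0-101, 1-011, 1101-

NO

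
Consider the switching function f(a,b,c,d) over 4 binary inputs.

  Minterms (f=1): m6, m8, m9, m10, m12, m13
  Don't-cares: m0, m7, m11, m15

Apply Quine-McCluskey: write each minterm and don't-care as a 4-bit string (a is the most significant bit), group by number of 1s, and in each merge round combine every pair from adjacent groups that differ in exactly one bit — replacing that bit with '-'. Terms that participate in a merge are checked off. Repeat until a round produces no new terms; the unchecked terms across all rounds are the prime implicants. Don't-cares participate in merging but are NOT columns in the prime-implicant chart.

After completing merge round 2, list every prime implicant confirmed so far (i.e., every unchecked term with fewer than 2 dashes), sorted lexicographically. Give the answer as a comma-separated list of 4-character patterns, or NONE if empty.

size-2^0 implicants → 0000(✓)  0110(✓)  0111(✓)  1000(✓)  1001(✓)  1010(✓)  1011(✓)  1100(✓)  1101(✓)  1111(✓)
size-2^1 implicants → -000  -111  011-  1-00(✓)  1-01(✓)  1-11(✓)  10-0(✓)  10-1(✓)  100-(✓)  101-(✓)  11-1(✓)  110-(✓)
size-2^2 implicants → 1--1  1-0-  10--
Unchecked terms (primes): -000, -111, 011-, 1--1, 1-0-, 10--

-000, -111, 011-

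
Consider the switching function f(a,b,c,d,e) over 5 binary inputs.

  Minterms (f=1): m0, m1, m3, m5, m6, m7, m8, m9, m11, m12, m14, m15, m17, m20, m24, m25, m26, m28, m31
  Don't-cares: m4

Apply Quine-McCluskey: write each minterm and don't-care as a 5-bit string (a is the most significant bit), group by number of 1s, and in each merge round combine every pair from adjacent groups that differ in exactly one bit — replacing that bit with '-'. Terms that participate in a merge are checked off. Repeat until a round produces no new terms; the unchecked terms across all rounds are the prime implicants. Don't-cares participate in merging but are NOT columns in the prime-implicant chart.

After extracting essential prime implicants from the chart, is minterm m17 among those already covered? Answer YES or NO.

YES

Round 0: 00000✓ 00001✓ 00011✓ 00100✓ 00101✓ 00110✓ 00111✓ 01000✓ 01001✓ 01011✓ 01100✓ 01110✓ 01111✓ 10001✓ 10100✓ 11000✓ 11001✓ 11010✓ 11100✓ 11111✓
Round 1: -0001✓ -0100✓ -1000✓ -1001✓ -1100✓ -1111 0-000✓ 0-001✓ 0-011✓ 0-100✓ 0-110✓ 0-111✓ 00-00✓ 00-01✓ 00-11✓ 000-1✓ 0000-✓ 001-0✓ 001-1✓ 0010-✓ 0011-✓ 01-00✓ 01-11✓ 010-1✓ 0100-✓ 011-0✓ 0111-✓ 1-001✓ 1-100✓ 11-00✓ 110-0 1100-✓
Round 2: --001 --100 -1-00 -100- 0--00 0--11 0-0-1 0-00- 0-1-0 0-11- 00--1 00-0- 001--
PIs = {--001, --100, -1-00, -100-, -1111, 0--00, 0--11, 0-0-1, 0-00-, 0-1-0, 0-11-, 00--1, 00-0-, 001--, 110-0}
Coverage chart:
  m0: 0--00,0-00-,00-0-
  m1: --001,0-0-1,0-00-,00--1,00-0-
  m3: 0--11,0-0-1,00--1
  m5: 00--1,00-0-,001--
  m6: 0-1-0,0-11-,001--
  m7: 0--11,0-11-,00--1,001--
  m8: -1-00,-100-,0--00,0-00-
  m9: --001,-100-,0-0-1,0-00-
  m11: 0--11,0-0-1
  m12: --100,-1-00,0--00,0-1-0
  m14: 0-1-0,0-11-
  m15: -1111,0--11,0-11-
  m17: --001 ←essential
  m20: --100 ←essential
  m24: -1-00,-100-,110-0
  m25: --001,-100-
  m26: 110-0 ←essential
  m28: --100,-1-00
  m31: -1111 ←essential
Essential: --001, --100, -1111, 110-0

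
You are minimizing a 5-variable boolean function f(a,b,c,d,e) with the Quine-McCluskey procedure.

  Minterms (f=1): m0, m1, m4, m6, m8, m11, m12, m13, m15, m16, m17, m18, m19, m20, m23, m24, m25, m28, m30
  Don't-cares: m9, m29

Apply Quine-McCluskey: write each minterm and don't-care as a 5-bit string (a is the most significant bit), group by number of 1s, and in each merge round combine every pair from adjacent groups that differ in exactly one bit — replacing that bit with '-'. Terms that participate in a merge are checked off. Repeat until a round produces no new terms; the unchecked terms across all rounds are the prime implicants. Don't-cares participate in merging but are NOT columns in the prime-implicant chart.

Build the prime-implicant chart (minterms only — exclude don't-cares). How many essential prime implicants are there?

7

Round 0: 00000✓ 00001✓ 00100✓ 00110✓ 01000✓ 01001✓ 01011✓ 01100✓ 01101✓ 01111✓ 10000✓ 10001✓ 10010✓ 10011✓ 10100✓ 10111✓ 11000✓ 11001✓ 11100✓ 11101✓ 11110✓
Round 1: -0000✓ -0001✓ -0100✓ -1000✓ -1001✓ -1100✓ -1101✓ 0-000✓ 0-001✓ 0-100✓ 00-00✓ 0000-✓ 001-0 01-00✓ 01-01✓ 01-11✓ 010-1✓ 0100-✓ 011-1✓ 0110-✓ 1-000✓ 1-001✓ 1-100✓ 10-00✓ 10-11 100-0✓ 100-1✓ 1000-✓ 1001-✓ 11-00✓ 11-01✓ 1100-✓ 111-0 1110-✓
Round 2: --000✓ --001✓ --100✓ -0-00✓ -000-✓ -1-00✓ -1-01✓ -100-✓ -110-✓ 0--00✓ 0-00-✓ 01--1 01-0-✓ 1--00✓ 1-00-✓ 100-- 11-0-✓
Round 3: ---00 --00- -1-0-
PIs = {---00, --00-, -1-0-, 001-0, 01--1, 10-11, 100--, 111-0}
Coverage chart:
  m0: ---00,--00-
  m1: --00- ←essential
  m4: ---00,001-0
  m6: 001-0 ←essential
  m8: ---00,--00-,-1-0-
  m11: 01--1 ←essential
  m12: ---00,-1-0-
  m13: -1-0-,01--1
  m15: 01--1 ←essential
  m16: ---00,--00-,100--
  m17: --00-,100--
  m18: 100-- ←essential
  m19: 10-11,100--
  m20: ---00 ←essential
  m23: 10-11 ←essential
  m24: ---00,--00-,-1-0-
  m25: --00-,-1-0-
  m28: ---00,-1-0-,111-0
  m30: 111-0 ←essential
Essential: ---00, --00-, 001-0, 01--1, 10-11, 100--, 111-0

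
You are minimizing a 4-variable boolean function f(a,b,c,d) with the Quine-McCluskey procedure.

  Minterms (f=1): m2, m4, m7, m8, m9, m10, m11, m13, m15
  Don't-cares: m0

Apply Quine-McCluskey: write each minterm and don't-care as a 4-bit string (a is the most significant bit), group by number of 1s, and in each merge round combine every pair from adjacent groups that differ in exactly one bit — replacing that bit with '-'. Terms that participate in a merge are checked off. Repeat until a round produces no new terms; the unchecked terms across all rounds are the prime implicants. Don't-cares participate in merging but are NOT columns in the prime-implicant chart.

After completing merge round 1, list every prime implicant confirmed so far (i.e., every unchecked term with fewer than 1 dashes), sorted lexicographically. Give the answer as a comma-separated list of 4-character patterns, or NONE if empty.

size-2^0 implicants → 0000(✓)  0010(✓)  0100(✓)  0111(✓)  1000(✓)  1001(✓)  1010(✓)  1011(✓)  1101(✓)  1111(✓)
size-2^1 implicants → -000(✓)  -010(✓)  -111  0-00  00-0(✓)  1-01(✓)  1-11(✓)  10-0(✓)  10-1(✓)  100-(✓)  101-(✓)  11-1(✓)
size-2^2 implicants → -0-0  1--1  10--
Unchecked terms (primes): -0-0, -111, 0-00, 1--1, 10--

NONE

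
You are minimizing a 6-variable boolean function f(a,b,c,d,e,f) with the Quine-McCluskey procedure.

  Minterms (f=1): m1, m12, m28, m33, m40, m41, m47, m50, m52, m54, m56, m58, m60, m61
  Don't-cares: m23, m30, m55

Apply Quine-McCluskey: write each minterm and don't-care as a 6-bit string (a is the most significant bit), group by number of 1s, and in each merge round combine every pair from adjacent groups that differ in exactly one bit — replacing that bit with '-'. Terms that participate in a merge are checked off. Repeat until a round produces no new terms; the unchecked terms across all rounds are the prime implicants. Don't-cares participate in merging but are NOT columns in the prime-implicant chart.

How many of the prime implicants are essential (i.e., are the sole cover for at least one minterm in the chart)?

size-2^0 implicants → 000001(✓)  001100(✓)  010111(✓)  011100(✓)  011110(✓)  100001(✓)  101000(✓)  101001(✓)  101111  110010(✓)  110100(✓)  110110(✓)  110111(✓)  111000(✓)  111010(✓)  111100(✓)  111101(✓)
size-2^1 implicants → -00001  -10111  -11100  0-1100  0111-0  1-1000  10-001  10100-  11-010  11-100  110-10  1101-0  11011-  111-00  1110-0  11110-
Unchecked terms (primes): -00001, -10111, -11100, 0-1100, 0111-0, 1-1000, 10-001, 10100-, 101111, 11-010, 11-100, 110-10, 1101-0, 11011-, 111-00, 1110-0, 11110-
Minterm coverage:
  m1 ⊆ -00001 [E]
  m12 ⊆ 0-1100 [E]
  m28 ⊆ -11100,0-1100,0111-0
  m33 ⊆ -00001,10-001
  m40 ⊆ 1-1000,10100-
  m41 ⊆ 10-001,10100-
  m47 ⊆ 101111 [E]
  m50 ⊆ 11-010,110-10
  m52 ⊆ 11-100,1101-0
  m54 ⊆ 110-10,1101-0,11011-
  m56 ⊆ 1-1000,111-00,1110-0
  m58 ⊆ 11-010,1110-0
  m60 ⊆ -11100,11-100,111-00,11110-
  m61 ⊆ 11110- [E]
E = {-00001, 0-1100, 101111, 11110-}

4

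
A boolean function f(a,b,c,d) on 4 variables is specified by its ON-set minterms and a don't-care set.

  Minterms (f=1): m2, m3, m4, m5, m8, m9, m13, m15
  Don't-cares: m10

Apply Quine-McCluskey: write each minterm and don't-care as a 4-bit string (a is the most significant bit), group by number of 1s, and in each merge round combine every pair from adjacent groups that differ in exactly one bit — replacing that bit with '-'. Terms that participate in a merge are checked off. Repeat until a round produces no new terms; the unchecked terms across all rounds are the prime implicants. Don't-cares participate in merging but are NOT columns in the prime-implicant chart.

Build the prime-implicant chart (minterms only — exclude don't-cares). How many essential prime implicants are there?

Round 0: 0010✓ 0011✓ 0100✓ 0101✓ 1000✓ 1001✓ 1010✓ 1101✓ 1111✓
Round 1: -010 -101 001- 010- 1-01 10-0 100- 11-1
PIs = {-010, -101, 001-, 010-, 1-01, 10-0, 100-, 11-1}
Coverage chart:
  m2: -010,001-
  m3: 001- ←essential
  m4: 010- ←essential
  m5: -101,010-
  m8: 10-0,100-
  m9: 1-01,100-
  m13: -101,1-01,11-1
  m15: 11-1 ←essential
Essential: 001-, 010-, 11-1

3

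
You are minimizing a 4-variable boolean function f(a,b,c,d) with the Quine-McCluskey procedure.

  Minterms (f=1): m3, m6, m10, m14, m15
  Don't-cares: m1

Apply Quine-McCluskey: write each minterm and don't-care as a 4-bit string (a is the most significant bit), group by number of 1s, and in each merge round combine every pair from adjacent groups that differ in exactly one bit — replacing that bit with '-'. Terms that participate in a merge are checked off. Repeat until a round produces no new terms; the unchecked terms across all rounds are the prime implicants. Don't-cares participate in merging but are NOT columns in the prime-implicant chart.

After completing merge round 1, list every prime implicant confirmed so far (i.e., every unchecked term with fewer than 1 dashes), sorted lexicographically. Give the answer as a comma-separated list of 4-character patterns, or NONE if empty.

NONE

[col 0] 0001*, 0011*, 0110*, 1010*, 1110*, 1111*
[col 1] -110, 00-1, 1-10, 111-
Prime implicants: -110, 00-1, 1-10, 111-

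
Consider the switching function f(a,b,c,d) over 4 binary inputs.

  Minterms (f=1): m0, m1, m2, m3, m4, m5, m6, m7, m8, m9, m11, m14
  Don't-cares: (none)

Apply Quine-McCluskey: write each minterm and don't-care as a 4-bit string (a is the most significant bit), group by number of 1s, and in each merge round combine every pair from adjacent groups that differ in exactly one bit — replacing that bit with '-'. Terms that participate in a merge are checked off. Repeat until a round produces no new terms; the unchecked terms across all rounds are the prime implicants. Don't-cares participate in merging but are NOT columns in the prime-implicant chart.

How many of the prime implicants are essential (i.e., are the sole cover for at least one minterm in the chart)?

size-2^0 implicants → 0000(✓)  0001(✓)  0010(✓)  0011(✓)  0100(✓)  0101(✓)  0110(✓)  0111(✓)  1000(✓)  1001(✓)  1011(✓)  1110(✓)
size-2^1 implicants → -000(✓)  -001(✓)  -011(✓)  -110  0-00(✓)  0-01(✓)  0-10(✓)  0-11(✓)  00-0(✓)  00-1(✓)  000-(✓)  001-(✓)  01-0(✓)  01-1(✓)  010-(✓)  011-(✓)  10-1(✓)  100-(✓)
size-2^2 implicants → -0-1  -00-  0--0(✓)  0--1(✓)  0-0-(✓)  0-1-(✓)  00--(✓)  01--(✓)
size-2^3 implicants → 0---
Unchecked terms (primes): -0-1, -00-, -110, 0---
Minterm coverage:
  m0 ⊆ -00-,0---
  m1 ⊆ -0-1,-00-,0---
  m2 ⊆ 0--- [E]
  m3 ⊆ -0-1,0---
  m4 ⊆ 0--- [E]
  m5 ⊆ 0--- [E]
  m6 ⊆ -110,0---
  m7 ⊆ 0--- [E]
  m8 ⊆ -00- [E]
  m9 ⊆ -0-1,-00-
  m11 ⊆ -0-1 [E]
  m14 ⊆ -110 [E]
E = {-0-1, -00-, -110, 0---}

4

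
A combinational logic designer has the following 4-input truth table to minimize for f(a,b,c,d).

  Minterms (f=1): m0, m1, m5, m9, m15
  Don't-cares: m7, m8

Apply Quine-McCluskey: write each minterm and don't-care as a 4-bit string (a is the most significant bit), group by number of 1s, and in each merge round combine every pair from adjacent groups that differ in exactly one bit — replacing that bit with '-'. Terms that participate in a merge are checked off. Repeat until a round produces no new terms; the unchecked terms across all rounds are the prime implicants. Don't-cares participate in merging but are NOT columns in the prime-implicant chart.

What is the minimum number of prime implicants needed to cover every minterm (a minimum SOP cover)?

[col 0] 0000*, 0001*, 0101*, 0111*, 1000*, 1001*, 1111*
[col 1] -000*, -001*, -111, 0-01, 000-*, 01-1, 100-*
[col 2] -00-
Prime implicants: -00-, -111, 0-01, 01-1
PI chart (minterm → PIs covering it):
  0 | -00-  (sole → essential)
  1 | -00-,0-01
  5 | 0-01,01-1
  9 | -00-  (sole → essential)
  15 | -111  (sole → essential)
Essential prime implicants: -00-, -111
Petrick residual → 0-01
Minimum SOP uses 3 PIs: b'c' + bcd + a'c'd

3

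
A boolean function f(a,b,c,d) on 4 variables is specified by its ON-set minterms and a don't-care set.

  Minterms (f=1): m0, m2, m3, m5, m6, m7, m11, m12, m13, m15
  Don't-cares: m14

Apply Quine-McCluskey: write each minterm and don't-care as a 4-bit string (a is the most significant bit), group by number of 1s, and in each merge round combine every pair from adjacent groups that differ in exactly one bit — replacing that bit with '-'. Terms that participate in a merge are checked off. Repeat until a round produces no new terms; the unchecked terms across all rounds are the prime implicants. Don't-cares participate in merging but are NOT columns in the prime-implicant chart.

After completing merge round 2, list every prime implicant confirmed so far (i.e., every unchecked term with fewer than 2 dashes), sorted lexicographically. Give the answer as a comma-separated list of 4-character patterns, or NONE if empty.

Round 0: 0000✓ 0010✓ 0011✓ 0101✓ 0110✓ 0111✓ 1011✓ 1100✓ 1101✓ 1110✓ 1111✓
Round 1: -011✓ -101✓ -110✓ -111✓ 0-10✓ 0-11✓ 00-0 001-✓ 01-1✓ 011-✓ 1-11✓ 11-0✓ 11-1✓ 110-✓ 111-✓
Round 2: --11 -1-1 -11- 0-1- 11--
PIs = {--11, -1-1, -11-, 0-1-, 00-0, 11--}

00-0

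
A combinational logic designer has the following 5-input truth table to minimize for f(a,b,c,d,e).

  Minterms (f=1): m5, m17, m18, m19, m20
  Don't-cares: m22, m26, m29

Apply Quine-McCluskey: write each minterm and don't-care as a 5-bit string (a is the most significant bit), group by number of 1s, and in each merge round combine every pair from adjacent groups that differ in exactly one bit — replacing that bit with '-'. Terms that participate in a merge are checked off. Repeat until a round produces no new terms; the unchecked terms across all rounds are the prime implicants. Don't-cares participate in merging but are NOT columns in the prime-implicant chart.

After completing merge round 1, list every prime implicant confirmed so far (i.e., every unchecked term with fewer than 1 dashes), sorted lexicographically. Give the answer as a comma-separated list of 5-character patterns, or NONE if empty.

size-2^0 implicants → 00101  10001(✓)  10010(✓)  10011(✓)  10100(✓)  10110(✓)  11010(✓)  11101
size-2^1 implicants → 1-010  10-10  100-1  1001-  101-0
Unchecked terms (primes): 00101, 1-010, 10-10, 100-1, 1001-, 101-0, 11101

00101, 11101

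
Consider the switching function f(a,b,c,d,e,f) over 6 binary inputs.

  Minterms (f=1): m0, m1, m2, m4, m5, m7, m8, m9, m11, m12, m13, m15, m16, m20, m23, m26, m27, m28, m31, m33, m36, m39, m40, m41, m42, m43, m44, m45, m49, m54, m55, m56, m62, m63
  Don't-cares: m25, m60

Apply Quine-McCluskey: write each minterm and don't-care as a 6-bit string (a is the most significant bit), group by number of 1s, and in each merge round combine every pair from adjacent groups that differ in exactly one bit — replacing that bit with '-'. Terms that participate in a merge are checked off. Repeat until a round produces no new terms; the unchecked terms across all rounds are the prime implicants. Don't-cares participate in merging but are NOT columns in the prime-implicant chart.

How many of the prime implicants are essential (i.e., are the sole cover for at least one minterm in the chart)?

10

Round 0: 000000✓ 000001✓ 000010✓ 000100✓ 000101✓ 000111✓ 001000✓ 001001✓ 001011✓ 001100✓ 001101✓ 001111✓ 010000✓ 010100✓ 010111✓ 011001✓ 011010✓ 011011✓ 011100✓ 011111✓ 100001✓ 100100✓ 100111✓ 101000✓ 101001✓ 101010✓ 101011✓ 101100✓ 101101✓ 110001✓ 110110✓ 110111✓ 111000✓ 111100✓ 111110✓ 111111✓
Round 1: -00001✓ -00100✓ -00111✓ -01000✓ -01001✓ -01011✓ -01100✓ -01101✓ -10111✓ -11100✓ -11111✓ 0-0000✓ 0-0100✓ 0-0111✓ 0-1001✓ 0-1011✓ 0-1100✓ 0-1111✓ 00-000✓ 00-001✓ 00-100✓ 00-101✓ 00-111✓ 000-00✓ 000-01✓ 0000-0 00000-✓ 0001-1✓ 00010-✓ 001-00✓ 001-01✓ 001-11✓ 0010-1✓ 00100-✓ 0011-1✓ 00110-✓ 01-100✓ 01-111✓ 010-00✓ 011-11✓ 0110-1✓ 01101- 1-0001 1-0111✓ 1-1000✓ 1-1100✓ 10-001✓ 10-100✓ 101-00✓ 101-01✓ 1010-0✓ 1010-1✓ 10100-✓ 10101-✓ 10110-✓ 11-110✓ 11-111✓ 11011-✓ 111-00✓ 1111-0 11111-✓
Round 2: --0111 --1100 -0-001 -0-100 -01-00✓ -01-01✓ -010-1 -0100-✓ -0110-✓ -1-111 0--100 0--111 0-0-00 0-1-11 0-10-1 00--00✓ 00--01✓ 00-00-✓ 00-1-1 00-10-✓ 000-0-✓ 001--1 001-0-✓ 1-1-00 101-0-✓ 1010-- 11-11-
Round 3: -01-0- 00--0-
PIs = {--0111, --1100, -0-001, -0-100, -01-0-, -010-1, -1-111, 0--100, 0--111, 0-0-00, 0-1-11, 0-10-1, 00--0-, 00-1-1, 0000-0, 001--1, 01101-, 1-0001, 1-1-00, 1010--, 11-11-, 1111-0}
Coverage chart:
  m0: 0-0-00,00--0-,0000-0
  m1: -0-001,00--0-
  m2: 0000-0 ←essential
  m4: -0-100,0--100,0-0-00,00--0-
  m5: 00--0-,00-1-1
  m7: --0111,0--111,00-1-1
  m8: -01-0-,00--0-
  m9: -0-001,-01-0-,-010-1,0-10-1,00--0-,001--1
  m11: -010-1,0-1-11,0-10-1,001--1
  m12: --1100,-0-100,-01-0-,0--100,00--0-
  m13: -01-0-,00--0-,00-1-1,001--1
  m15: 0--111,0-1-11,00-1-1,001--1
  m16: 0-0-00 ←essential
  m20: 0--100,0-0-00
  m23: --0111,-1-111,0--111
  m26: 01101- ←essential
  m27: 0-1-11,0-10-1,01101-
  m28: --1100,0--100
  m31: -1-111,0--111,0-1-11
  m33: -0-001,1-0001
  m36: -0-100 ←essential
  m39: --0111 ←essential
  m40: -01-0-,1-1-00,1010--
  m41: -0-001,-01-0-,-010-1,1010--
  m42: 1010-- ←essential
  m43: -010-1,1010--
  m44: --1100,-0-100,-01-0-,1-1-00
  m45: -01-0- ←essential
  m49: 1-0001 ←essential
  m54: 11-11- ←essential
  m55: --0111,-1-111,11-11-
  m56: 1-1-00 ←essential
  m62: 11-11-,1111-0
  m63: -1-111,11-11-
Essential: --0111, -0-100, -01-0-, 0-0-00, 0000-0, 01101-, 1-0001, 1-1-00, 1010--, 11-11-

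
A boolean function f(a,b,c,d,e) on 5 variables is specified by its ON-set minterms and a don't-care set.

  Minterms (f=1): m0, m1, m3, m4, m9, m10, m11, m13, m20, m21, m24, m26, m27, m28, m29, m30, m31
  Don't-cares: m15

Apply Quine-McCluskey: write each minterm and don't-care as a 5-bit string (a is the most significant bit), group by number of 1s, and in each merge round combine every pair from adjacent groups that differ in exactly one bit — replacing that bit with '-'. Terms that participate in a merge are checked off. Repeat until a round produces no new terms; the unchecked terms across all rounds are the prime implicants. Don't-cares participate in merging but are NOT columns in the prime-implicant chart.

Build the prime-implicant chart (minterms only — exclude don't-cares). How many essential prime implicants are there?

size-2^0 implicants → 00000(✓)  00001(✓)  00011(✓)  00100(✓)  01001(✓)  01010(✓)  01011(✓)  01101(✓)  01111(✓)  10100(✓)  10101(✓)  11000(✓)  11010(✓)  11011(✓)  11100(✓)  11101(✓)  11110(✓)  11111(✓)
size-2^1 implicants → -0100  -1010(✓)  -1011(✓)  -1101(✓)  -1111(✓)  0-001(✓)  0-011(✓)  00-00  000-1(✓)  0000-  01-01(✓)  01-11(✓)  010-1(✓)  0101-(✓)  011-1(✓)  1-100(✓)  1-101(✓)  1010-(✓)  11-00(✓)  11-10(✓)  11-11(✓)  110-0(✓)  1101-(✓)  111-0(✓)  111-1(✓)  1110-(✓)  1111-(✓)
size-2^2 implicants → -1-11  -101-  -11-1  0-0-1  01--1  1-10-  11--0  11-1-  111--
Unchecked terms (primes): -0100, -1-11, -101-, -11-1, 0-0-1, 00-00, 0000-, 01--1, 1-10-, 11--0, 11-1-, 111--
Minterm coverage:
  m0 ⊆ 00-00,0000-
  m1 ⊆ 0-0-1,0000-
  m3 ⊆ 0-0-1 [E]
  m4 ⊆ -0100,00-00
  m9 ⊆ 0-0-1,01--1
  m10 ⊆ -101- [E]
  m11 ⊆ -1-11,-101-,0-0-1,01--1
  m13 ⊆ -11-1,01--1
  m20 ⊆ -0100,1-10-
  m21 ⊆ 1-10- [E]
  m24 ⊆ 11--0 [E]
  m26 ⊆ -101-,11--0,11-1-
  m27 ⊆ -1-11,-101-,11-1-
  m28 ⊆ 1-10-,11--0,111--
  m29 ⊆ -11-1,1-10-,111--
  m30 ⊆ 11--0,11-1-,111--
  m31 ⊆ -1-11,-11-1,11-1-,111--
E = {-101-, 0-0-1, 1-10-, 11--0}

4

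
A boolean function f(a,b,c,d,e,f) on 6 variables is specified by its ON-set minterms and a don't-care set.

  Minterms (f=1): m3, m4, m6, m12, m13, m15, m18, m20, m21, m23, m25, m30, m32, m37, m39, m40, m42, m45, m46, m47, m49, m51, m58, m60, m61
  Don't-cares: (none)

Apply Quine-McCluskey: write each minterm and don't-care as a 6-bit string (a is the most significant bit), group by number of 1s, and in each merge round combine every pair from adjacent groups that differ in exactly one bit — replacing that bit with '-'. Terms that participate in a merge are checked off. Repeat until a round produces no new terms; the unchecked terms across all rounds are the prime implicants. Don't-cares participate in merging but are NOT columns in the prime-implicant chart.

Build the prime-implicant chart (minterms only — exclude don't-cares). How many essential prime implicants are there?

12

[col 0] 000011, 000100*, 000110*, 001100*, 001101*, 001111*, 010010, 010100*, 010101*, 010111*, 011001, 011110, 100000*, 100101*, 100111*, 101000*, 101010*, 101101*, 101110*, 101111*, 110001*, 110011*, 111010*, 111100*, 111101*
[col 1] -01101*, -01111*, 0-0100, 00-100, 0001-0, 0011-1*, 00110-, 0101-1, 01010-, 1-1010, 1-1101, 10-000, 10-101*, 10-111*, 1001-1*, 101-10, 1010-0, 1011-1*, 10111-, 1100-1, 11110-
[col 2] -011-1, 10-1-1
Prime implicants: -011-1, 0-0100, 00-100, 000011, 0001-0, 00110-, 010010, 0101-1, 01010-, 011001, 011110, 1-1010, 1-1101, 10-000, 10-1-1, 101-10, 1010-0, 10111-, 1100-1, 11110-
PI chart (minterm → PIs covering it):
  3 | 000011  (sole → essential)
  4 | 0-0100,00-100,0001-0
  6 | 0001-0  (sole → essential)
  12 | 00-100,00110-
  13 | -011-1,00110-
  15 | -011-1  (sole → essential)
  18 | 010010  (sole → essential)
  20 | 0-0100,01010-
  21 | 0101-1,01010-
  23 | 0101-1  (sole → essential)
  25 | 011001  (sole → essential)
  30 | 011110  (sole → essential)
  32 | 10-000  (sole → essential)
  37 | 10-1-1  (sole → essential)
  39 | 10-1-1  (sole → essential)
  40 | 10-000,1010-0
  42 | 1-1010,101-10,1010-0
  45 | -011-1,1-1101,10-1-1
  46 | 101-10,10111-
  47 | -011-1,10-1-1,10111-
  49 | 1100-1  (sole → essential)
  51 | 1100-1  (sole → essential)
  58 | 1-1010  (sole → essential)
  60 | 11110-  (sole → essential)
  61 | 1-1101,11110-
Essential prime implicants: -011-1, 000011, 0001-0, 010010, 0101-1, 011001, 011110, 1-1010, 10-000, 10-1-1, 1100-1, 11110-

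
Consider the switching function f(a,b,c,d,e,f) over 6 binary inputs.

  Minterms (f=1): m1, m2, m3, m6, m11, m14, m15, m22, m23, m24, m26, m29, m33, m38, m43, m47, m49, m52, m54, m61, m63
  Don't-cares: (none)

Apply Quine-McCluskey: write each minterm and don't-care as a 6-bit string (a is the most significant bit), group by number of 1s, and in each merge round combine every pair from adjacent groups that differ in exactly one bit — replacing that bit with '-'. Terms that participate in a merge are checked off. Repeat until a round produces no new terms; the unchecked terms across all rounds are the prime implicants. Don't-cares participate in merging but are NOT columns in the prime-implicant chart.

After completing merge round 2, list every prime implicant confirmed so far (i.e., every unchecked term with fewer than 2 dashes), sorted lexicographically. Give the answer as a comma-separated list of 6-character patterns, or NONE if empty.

-00001, -11101, 00-011, 00-110, 000-10, 0000-1, 00001-, 00111-, 01011-, 0110-0, 1-0001, 1-1111, 1101-0, 1111-1

size-2^0 implicants → 000001(✓)  000010(✓)  000011(✓)  000110(✓)  001011(✓)  001110(✓)  001111(✓)  010110(✓)  010111(✓)  011000(✓)  011010(✓)  011101(✓)  100001(✓)  100110(✓)  101011(✓)  101111(✓)  110001(✓)  110100(✓)  110110(✓)  111101(✓)  111111(✓)
size-2^1 implicants → -00001  -00110(✓)  -01011(✓)  -01111(✓)  -10110(✓)  -11101  0-0110(✓)  00-011  00-110  000-10  0000-1  00001-  001-11(✓)  00111-  01011-  0110-0  1-0001  1-0110(✓)  1-1111  101-11(✓)  1101-0  1111-1
size-2^2 implicants → --0110  -01-11
Unchecked terms (primes): --0110, -00001, -01-11, -11101, 00-011, 00-110, 000-10, 0000-1, 00001-, 00111-, 01011-, 0110-0, 1-0001, 1-1111, 1101-0, 1111-1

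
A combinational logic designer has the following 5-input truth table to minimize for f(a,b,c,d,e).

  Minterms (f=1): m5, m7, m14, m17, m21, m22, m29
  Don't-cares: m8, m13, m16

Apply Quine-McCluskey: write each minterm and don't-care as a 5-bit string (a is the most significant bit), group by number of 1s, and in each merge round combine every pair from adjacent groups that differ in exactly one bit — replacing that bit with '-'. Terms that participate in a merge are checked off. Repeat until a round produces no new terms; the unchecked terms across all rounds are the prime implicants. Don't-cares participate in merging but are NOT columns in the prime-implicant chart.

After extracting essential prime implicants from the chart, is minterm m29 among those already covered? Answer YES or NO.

YES

size-2^0 implicants → 00101(✓)  00111(✓)  01000  01101(✓)  01110  10000(✓)  10001(✓)  10101(✓)  10110  11101(✓)
size-2^1 implicants → -0101(✓)  -1101(✓)  0-101(✓)  001-1  1-101(✓)  10-01  1000-
size-2^2 implicants → --101
Unchecked terms (primes): --101, 001-1, 01000, 01110, 10-01, 1000-, 10110
Minterm coverage:
  m5 ⊆ --101,001-1
  m7 ⊆ 001-1 [E]
  m14 ⊆ 01110 [E]
  m17 ⊆ 10-01,1000-
  m21 ⊆ --101,10-01
  m22 ⊆ 10110 [E]
  m29 ⊆ --101 [E]
E = {--101, 001-1, 01110, 10110}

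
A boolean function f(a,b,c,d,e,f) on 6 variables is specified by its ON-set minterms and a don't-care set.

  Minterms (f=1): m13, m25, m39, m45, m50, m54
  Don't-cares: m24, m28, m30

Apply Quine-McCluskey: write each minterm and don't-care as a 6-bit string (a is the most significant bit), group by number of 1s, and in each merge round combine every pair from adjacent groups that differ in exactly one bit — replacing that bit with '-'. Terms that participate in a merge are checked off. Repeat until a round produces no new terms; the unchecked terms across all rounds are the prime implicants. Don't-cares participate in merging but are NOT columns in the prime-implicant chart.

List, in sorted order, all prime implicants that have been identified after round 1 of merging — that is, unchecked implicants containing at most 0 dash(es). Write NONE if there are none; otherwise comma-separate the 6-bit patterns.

100111

[col 0] 001101*, 011000*, 011001*, 011100*, 011110*, 100111, 101101*, 110010*, 110110*
[col 1] -01101, 011-00, 01100-, 0111-0, 110-10
Prime implicants: -01101, 011-00, 01100-, 0111-0, 100111, 110-10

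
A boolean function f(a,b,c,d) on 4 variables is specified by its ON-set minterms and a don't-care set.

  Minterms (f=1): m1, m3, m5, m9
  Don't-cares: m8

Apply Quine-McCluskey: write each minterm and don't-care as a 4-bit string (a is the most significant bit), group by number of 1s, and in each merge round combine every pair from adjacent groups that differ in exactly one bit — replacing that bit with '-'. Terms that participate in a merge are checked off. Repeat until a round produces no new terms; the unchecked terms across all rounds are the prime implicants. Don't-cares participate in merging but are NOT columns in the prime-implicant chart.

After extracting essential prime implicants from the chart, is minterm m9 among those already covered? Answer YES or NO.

NO

Round 0: 0001✓ 0011✓ 0101✓ 1000✓ 1001✓
Round 1: -001 0-01 00-1 100-
PIs = {-001, 0-01, 00-1, 100-}
Coverage chart:
  m1: -001,0-01,00-1
  m3: 00-1 ←essential
  m5: 0-01 ←essential
  m9: -001,100-
Essential: 0-01, 00-1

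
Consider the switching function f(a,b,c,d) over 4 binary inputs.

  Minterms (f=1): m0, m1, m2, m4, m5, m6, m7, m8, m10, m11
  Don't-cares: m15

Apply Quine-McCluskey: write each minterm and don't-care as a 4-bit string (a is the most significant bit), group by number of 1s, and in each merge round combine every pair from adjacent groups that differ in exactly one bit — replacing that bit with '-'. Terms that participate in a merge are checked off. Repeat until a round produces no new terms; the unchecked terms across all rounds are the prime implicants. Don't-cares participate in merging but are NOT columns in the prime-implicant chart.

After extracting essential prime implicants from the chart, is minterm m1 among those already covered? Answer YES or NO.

YES

size-2^0 implicants → 0000(✓)  0001(✓)  0010(✓)  0100(✓)  0101(✓)  0110(✓)  0111(✓)  1000(✓)  1010(✓)  1011(✓)  1111(✓)
size-2^1 implicants → -000(✓)  -010(✓)  -111  0-00(✓)  0-01(✓)  0-10(✓)  00-0(✓)  000-(✓)  01-0(✓)  01-1(✓)  010-(✓)  011-(✓)  1-11  10-0(✓)  101-
size-2^2 implicants → -0-0  0--0  0-0-  01--
Unchecked terms (primes): -0-0, -111, 0--0, 0-0-, 01--, 1-11, 101-
Minterm coverage:
  m0 ⊆ -0-0,0--0,0-0-
  m1 ⊆ 0-0- [E]
  m2 ⊆ -0-0,0--0
  m4 ⊆ 0--0,0-0-,01--
  m5 ⊆ 0-0-,01--
  m6 ⊆ 0--0,01--
  m7 ⊆ -111,01--
  m8 ⊆ -0-0 [E]
  m10 ⊆ -0-0,101-
  m11 ⊆ 1-11,101-
E = {-0-0, 0-0-}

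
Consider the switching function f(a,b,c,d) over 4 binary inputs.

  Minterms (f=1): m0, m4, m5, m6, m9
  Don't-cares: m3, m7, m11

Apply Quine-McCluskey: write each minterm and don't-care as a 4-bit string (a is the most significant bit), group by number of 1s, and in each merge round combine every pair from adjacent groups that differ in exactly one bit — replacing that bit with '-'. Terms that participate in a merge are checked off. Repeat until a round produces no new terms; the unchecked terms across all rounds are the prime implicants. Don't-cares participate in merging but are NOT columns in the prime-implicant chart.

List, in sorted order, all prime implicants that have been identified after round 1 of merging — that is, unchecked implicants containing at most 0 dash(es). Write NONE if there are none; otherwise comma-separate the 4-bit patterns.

NONE

size-2^0 implicants → 0000(✓)  0011(✓)  0100(✓)  0101(✓)  0110(✓)  0111(✓)  1001(✓)  1011(✓)
size-2^1 implicants → -011  0-00  0-11  01-0(✓)  01-1(✓)  010-(✓)  011-(✓)  10-1
size-2^2 implicants → 01--
Unchecked terms (primes): -011, 0-00, 0-11, 01--, 10-1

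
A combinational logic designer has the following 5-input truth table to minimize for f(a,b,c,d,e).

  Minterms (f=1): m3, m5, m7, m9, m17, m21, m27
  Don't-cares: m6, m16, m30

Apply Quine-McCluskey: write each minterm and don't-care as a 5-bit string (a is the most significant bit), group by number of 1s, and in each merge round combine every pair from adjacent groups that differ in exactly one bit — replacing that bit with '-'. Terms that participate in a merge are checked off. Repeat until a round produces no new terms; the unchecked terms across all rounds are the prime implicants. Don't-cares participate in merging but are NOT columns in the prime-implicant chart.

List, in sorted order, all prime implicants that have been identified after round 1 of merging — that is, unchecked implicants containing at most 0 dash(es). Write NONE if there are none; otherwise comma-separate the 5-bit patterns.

01001, 11011, 11110

size-2^0 implicants → 00011(✓)  00101(✓)  00110(✓)  00111(✓)  01001  10000(✓)  10001(✓)  10101(✓)  11011  11110
size-2^1 implicants → -0101  00-11  001-1  0011-  10-01  1000-
Unchecked terms (primes): -0101, 00-11, 001-1, 0011-, 01001, 10-01, 1000-, 11011, 11110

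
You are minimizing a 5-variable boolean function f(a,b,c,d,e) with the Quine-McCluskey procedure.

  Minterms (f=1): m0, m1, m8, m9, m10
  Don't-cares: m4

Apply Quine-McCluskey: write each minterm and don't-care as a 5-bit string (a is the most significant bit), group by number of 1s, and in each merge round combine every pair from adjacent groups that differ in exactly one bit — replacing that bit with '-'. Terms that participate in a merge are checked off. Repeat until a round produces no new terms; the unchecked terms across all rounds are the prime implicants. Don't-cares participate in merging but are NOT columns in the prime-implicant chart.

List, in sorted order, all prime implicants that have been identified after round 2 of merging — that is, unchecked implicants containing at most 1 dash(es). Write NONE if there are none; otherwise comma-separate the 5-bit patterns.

Round 0: 00000✓ 00001✓ 00100✓ 01000✓ 01001✓ 01010✓
Round 1: 0-000✓ 0-001✓ 00-00 0000-✓ 010-0 0100-✓
Round 2: 0-00-
PIs = {0-00-, 00-00, 010-0}

00-00, 010-0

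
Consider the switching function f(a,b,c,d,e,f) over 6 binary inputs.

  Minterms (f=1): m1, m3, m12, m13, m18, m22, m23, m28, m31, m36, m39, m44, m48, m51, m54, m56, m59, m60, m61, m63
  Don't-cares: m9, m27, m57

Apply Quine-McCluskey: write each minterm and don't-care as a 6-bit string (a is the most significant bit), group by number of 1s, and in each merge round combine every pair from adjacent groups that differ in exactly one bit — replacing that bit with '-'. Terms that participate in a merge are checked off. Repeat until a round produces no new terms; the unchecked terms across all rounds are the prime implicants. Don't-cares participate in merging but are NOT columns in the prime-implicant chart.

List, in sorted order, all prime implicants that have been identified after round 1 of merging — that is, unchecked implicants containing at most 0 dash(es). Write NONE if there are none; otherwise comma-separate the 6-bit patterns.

Round 0: 000001✓ 000011✓ 001001✓ 001100✓ 001101✓ 010010✓ 010110✓ 010111✓ 011011✓ 011100✓ 011111✓ 100100✓ 100111 101100✓ 110000✓ 110011✓ 110110✓ 111000✓ 111001✓ 111011✓ 111100✓ 111101✓ 111111✓
Round 1: -01100✓ -10110 -11011✓ -11100✓ -11111✓ 0-1100✓ 00-001 0000-1 001-01 00110- 01-111 010-10 01011- 011-11✓ 1-1100✓ 10-100 11-000 11-011 111-00✓ 111-01✓ 111-11✓ 1110-1✓ 11100-✓ 1111-1✓ 11110-✓
Round 2: --1100 -11-11 111--1 111-0-
PIs = {--1100, -10110, -11-11, 00-001, 0000-1, 001-01, 00110-, 01-111, 010-10, 01011-, 10-100, 100111, 11-000, 11-011, 111--1, 111-0-}

100111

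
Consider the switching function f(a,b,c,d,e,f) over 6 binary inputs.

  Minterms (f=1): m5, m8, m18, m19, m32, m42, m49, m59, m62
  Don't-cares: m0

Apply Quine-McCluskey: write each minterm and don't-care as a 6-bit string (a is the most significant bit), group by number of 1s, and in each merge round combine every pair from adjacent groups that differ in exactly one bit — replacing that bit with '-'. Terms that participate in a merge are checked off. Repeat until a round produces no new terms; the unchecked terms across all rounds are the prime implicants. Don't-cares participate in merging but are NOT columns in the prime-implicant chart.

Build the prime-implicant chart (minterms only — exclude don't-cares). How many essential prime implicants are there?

Round 0: 000000✓ 000101 001000✓ 010010✓ 010011✓ 100000✓ 101010 110001 111011 111110
Round 1: -00000 00-000 01001-
PIs = {-00000, 00-000, 000101, 01001-, 101010, 110001, 111011, 111110}
Coverage chart:
  m5: 000101 ←essential
  m8: 00-000 ←essential
  m18: 01001- ←essential
  m19: 01001- ←essential
  m32: -00000 ←essential
  m42: 101010 ←essential
  m49: 110001 ←essential
  m59: 111011 ←essential
  m62: 111110 ←essential
Essential: -00000, 00-000, 000101, 01001-, 101010, 110001, 111011, 111110

8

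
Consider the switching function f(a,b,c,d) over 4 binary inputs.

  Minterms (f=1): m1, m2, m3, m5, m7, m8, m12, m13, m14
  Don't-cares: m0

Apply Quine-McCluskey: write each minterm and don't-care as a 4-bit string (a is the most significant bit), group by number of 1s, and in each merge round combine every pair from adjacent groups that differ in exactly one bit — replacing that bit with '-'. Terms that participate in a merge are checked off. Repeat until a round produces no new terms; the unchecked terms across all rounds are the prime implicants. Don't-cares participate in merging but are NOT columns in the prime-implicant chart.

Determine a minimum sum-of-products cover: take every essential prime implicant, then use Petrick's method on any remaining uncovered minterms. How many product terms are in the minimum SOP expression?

size-2^0 implicants → 0000(✓)  0001(✓)  0010(✓)  0011(✓)  0101(✓)  0111(✓)  1000(✓)  1100(✓)  1101(✓)  1110(✓)
size-2^1 implicants → -000  -101  0-01(✓)  0-11(✓)  00-0(✓)  00-1(✓)  000-(✓)  001-(✓)  01-1(✓)  1-00  11-0  110-
size-2^2 implicants → 0--1  00--
Unchecked terms (primes): -000, -101, 0--1, 00--, 1-00, 11-0, 110-
Minterm coverage:
  m1 ⊆ 0--1,00--
  m2 ⊆ 00-- [E]
  m3 ⊆ 0--1,00--
  m5 ⊆ -101,0--1
  m7 ⊆ 0--1 [E]
  m8 ⊆ -000,1-00
  m12 ⊆ 1-00,11-0,110-
  m13 ⊆ -101,110-
  m14 ⊆ 11-0 [E]
E = {0--1, 00--, 11-0}
Petrick residual → -000, -101
Cover = b'c'd' + bc'd + a'd + a'b' + abd'  |cover|=5

5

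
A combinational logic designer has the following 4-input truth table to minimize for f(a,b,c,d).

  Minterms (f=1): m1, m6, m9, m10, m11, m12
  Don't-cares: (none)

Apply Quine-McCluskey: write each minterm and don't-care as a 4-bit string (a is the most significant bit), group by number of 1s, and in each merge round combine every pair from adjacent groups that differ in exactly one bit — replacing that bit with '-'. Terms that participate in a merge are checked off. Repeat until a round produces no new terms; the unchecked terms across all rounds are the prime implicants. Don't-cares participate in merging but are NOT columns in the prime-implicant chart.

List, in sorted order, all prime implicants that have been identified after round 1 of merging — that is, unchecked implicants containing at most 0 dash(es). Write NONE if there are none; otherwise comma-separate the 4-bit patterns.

Round 0: 0001✓ 0110 1001✓ 1010✓ 1011✓ 1100
Round 1: -001 10-1 101-
PIs = {-001, 0110, 10-1, 101-, 1100}

0110, 1100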